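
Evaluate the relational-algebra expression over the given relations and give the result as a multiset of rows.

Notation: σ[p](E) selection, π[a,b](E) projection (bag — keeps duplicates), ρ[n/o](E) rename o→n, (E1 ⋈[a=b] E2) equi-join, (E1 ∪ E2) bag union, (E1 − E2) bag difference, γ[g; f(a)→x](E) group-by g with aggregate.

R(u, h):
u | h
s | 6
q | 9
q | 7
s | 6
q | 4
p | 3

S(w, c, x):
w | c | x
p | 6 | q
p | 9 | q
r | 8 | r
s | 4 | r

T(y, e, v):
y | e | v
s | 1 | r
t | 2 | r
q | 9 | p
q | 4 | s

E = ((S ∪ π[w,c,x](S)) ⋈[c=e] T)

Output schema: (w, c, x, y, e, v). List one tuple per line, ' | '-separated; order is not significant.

Subexpression sizes:
  S → 4
  S → 4
  π[w,c,x](S) → 4
  (S ∪ π[w,c,x](S)) → 8
  T → 4
  ((S ∪ π[w,c,x](S)) ⋈[c=e] T) → 4

== RESULT ==
w | c | x | y | e | v
p | 9 | q | q | 9 | p
p | 9 | q | q | 9 | p
s | 4 | r | q | 4 | s
s | 4 | r | q | 4 | s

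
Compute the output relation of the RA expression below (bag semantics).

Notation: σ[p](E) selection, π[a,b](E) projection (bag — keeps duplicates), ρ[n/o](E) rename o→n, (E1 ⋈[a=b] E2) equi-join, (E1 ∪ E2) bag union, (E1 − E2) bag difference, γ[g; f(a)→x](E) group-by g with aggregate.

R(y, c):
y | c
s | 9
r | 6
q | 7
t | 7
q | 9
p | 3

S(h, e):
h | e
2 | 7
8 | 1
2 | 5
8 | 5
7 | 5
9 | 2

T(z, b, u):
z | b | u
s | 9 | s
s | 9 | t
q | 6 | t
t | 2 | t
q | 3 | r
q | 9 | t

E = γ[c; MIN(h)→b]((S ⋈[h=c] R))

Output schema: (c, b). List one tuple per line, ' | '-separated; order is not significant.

Subexpression sizes:
  S → 6
  R → 6
  (S ⋈[h=c] R) → 4
  γ[c; MIN(h)→b]((S ⋈[h=c] R)) → 2

== RESULT ==
c | b
7 | 7
9 | 9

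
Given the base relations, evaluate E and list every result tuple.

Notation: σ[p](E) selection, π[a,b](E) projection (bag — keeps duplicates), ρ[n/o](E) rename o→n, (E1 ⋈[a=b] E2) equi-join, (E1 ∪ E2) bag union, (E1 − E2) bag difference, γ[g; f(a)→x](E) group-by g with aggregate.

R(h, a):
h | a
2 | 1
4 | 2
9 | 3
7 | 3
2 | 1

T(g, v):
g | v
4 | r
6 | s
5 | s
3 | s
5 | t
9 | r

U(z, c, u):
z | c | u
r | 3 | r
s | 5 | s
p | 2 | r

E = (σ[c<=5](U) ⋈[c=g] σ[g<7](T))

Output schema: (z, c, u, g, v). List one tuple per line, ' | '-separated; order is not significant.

Per-node cardinality:
  U → 3
  σ[c<=5](U) → 3
  T → 6
  σ[g<7](T) → 5
  (σ[c<=5](U) ⋈[c=g] σ[g<7](T)) → 3

== RESULT ==
z | c | u | g | v
r | 3 | r | 3 | s
s | 5 | s | 5 | s
s | 5 | s | 5 | t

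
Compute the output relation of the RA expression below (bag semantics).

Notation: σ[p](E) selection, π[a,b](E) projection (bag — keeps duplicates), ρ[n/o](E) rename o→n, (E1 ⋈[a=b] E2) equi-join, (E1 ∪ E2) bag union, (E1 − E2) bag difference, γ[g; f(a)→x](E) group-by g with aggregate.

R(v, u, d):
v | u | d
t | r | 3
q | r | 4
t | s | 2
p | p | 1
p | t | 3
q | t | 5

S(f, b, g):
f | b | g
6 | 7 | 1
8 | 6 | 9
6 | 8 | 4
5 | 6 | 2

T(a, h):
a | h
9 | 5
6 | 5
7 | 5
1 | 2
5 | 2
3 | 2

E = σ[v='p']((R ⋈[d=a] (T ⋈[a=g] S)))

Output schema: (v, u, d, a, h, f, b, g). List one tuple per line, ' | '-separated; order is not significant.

Subexpression sizes:
  R → 6
  T → 6
  S → 4
  (T ⋈[a=g] S) → 2
  (R ⋈[d=a] (T ⋈[a=g] S)) → 1
  σ[v='p']((R ⋈[d=a] (T ⋈[a=g] S))) → 1

== RESULT ==
v | u | d | a | h | f | b | g
p | p | 1 | 1 | 2 | 6 | 7 | 1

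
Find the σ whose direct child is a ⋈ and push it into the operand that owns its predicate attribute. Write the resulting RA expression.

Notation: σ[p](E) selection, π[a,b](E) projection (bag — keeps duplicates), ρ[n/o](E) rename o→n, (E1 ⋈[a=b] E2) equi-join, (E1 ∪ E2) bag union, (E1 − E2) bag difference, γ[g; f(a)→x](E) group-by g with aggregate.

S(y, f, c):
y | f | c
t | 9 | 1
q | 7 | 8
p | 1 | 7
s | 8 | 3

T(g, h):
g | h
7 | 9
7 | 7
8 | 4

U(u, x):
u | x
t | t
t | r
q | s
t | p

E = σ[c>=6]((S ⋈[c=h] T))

σ filters on c, owned by the left side.
E' = (σ[c>=6](S) ⋈[c=h] T)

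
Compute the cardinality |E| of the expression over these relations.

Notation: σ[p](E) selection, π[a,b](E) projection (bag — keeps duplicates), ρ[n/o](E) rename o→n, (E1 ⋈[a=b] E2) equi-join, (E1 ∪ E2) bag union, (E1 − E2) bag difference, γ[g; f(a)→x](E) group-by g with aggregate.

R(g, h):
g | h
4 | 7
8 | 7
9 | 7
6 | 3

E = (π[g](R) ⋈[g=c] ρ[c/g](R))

Row counts bottom-up:
  R → 4
  π[g](R) → 4
  R → 4
  ρ[c/g](R) → 4
  (π[g](R) ⋈[g=c] ρ[c/g](R)) → 4

|E| = 4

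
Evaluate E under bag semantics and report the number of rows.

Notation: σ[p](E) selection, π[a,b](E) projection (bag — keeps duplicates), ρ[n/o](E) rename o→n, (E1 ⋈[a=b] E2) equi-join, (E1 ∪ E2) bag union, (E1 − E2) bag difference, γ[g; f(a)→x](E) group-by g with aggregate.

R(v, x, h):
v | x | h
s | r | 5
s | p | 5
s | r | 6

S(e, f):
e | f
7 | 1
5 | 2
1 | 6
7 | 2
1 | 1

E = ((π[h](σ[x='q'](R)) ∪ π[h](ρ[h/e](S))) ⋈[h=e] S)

Subexpression sizes:
  R → 3
  σ[x='q'](R) → 0
  π[h](σ[x='q'](R)) → 0
  S → 5
  ρ[h/e](S) → 5
  π[h](ρ[h/e](S)) → 5
  (π[h](σ[x='q'](R)) ∪ π[h](ρ[h/e](S))) → 5
  S → 5
  ((π[h](σ[x='q'](R)) ∪ π[h](ρ[h/e](S))) ⋈[h=e] S) → 9

|E| = 9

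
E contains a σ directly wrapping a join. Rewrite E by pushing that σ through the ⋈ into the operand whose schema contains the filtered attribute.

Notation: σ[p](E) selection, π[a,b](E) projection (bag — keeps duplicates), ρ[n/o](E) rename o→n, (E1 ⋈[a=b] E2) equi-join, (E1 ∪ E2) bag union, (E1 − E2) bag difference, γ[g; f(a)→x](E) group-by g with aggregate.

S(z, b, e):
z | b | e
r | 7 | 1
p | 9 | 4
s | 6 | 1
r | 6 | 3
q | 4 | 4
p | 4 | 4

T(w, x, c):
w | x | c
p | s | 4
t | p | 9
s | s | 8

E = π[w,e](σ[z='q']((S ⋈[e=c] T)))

σ filters on z, owned by the left side.
E' = π[w,e]((σ[z='q'](S) ⋈[e=c] T))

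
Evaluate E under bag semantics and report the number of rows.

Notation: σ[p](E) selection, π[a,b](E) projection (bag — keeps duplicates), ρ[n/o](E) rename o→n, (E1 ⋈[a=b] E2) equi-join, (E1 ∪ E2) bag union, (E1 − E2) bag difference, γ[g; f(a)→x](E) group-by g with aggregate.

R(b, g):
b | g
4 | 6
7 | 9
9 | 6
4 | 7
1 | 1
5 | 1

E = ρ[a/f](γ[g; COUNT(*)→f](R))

Per-node cardinality:
  R → 6
  γ[g; COUNT(*)→f](R) → 4
  ρ[a/f](γ[g; COUNT(*)→f](R)) → 4

|E| = 4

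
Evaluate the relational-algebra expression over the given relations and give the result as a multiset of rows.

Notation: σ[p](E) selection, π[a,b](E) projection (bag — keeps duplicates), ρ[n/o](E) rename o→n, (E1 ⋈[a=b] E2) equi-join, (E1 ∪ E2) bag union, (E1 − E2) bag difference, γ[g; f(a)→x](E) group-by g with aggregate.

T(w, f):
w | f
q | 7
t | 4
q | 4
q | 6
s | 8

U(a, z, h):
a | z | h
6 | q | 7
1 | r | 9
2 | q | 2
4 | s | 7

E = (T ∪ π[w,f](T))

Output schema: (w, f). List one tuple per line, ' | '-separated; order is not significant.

Subexpression sizes:
  T → 5
  T → 5
  π[w,f](T) → 5
  (T ∪ π[w,f](T)) → 10

== RESULT ==
w | f
q | 4
q | 4
q | 6
q | 6
q | 7
q | 7
s | 8
s | 8
t | 4
t | 4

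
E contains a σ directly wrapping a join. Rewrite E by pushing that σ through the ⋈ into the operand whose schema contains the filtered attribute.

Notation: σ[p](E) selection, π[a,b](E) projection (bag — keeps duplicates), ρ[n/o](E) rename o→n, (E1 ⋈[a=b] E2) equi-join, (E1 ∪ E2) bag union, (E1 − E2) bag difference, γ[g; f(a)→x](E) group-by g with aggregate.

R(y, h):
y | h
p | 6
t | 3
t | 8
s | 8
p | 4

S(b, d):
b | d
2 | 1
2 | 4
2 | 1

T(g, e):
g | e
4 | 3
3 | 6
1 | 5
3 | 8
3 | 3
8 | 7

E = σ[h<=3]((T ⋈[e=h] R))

σ filters on h, owned by the right side.
E' = (T ⋈[e=h] σ[h<=3](R))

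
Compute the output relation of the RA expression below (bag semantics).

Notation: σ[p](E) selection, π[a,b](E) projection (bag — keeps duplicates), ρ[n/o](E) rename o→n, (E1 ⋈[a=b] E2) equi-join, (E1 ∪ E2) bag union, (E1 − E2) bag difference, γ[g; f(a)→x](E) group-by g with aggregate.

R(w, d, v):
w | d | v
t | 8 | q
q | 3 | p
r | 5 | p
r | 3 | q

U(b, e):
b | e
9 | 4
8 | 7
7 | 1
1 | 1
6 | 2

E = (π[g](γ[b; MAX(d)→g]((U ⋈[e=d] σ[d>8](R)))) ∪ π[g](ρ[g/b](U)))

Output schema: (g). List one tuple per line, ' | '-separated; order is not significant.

Row counts bottom-up:
  U → 5
  R → 4
  σ[d>8](R) → 0
  (U ⋈[e=d] σ[d>8](R)) → 0
  γ[b; MAX(d)→g]((U ⋈[e=d] σ[d>8](R))) → 0
  π[g](γ[b; MAX(d)→g]((U ⋈[e=d] σ[d>8](R)))) → 0
  U → 5
  ρ[g/b](U) → 5
  π[g](ρ[g/b](U)) → 5
  (π[g](γ[b; MAX(d)→g]((U ⋈[e=d] σ[d>8](R)))) ∪ π[g](ρ[g/b](U))) → 5

== RESULT ==
g
1
6
7
8
9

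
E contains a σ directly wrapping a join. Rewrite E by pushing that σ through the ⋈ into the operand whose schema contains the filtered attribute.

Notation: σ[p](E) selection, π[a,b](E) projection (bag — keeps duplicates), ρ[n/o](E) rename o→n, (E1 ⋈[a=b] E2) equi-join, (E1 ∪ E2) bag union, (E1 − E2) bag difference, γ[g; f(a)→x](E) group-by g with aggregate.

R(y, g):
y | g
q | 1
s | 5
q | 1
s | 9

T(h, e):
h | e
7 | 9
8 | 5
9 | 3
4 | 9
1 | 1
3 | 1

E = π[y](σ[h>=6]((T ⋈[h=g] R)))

σ filters on h, owned by the left side.
E' = π[y]((σ[h>=6](T) ⋈[h=g] R))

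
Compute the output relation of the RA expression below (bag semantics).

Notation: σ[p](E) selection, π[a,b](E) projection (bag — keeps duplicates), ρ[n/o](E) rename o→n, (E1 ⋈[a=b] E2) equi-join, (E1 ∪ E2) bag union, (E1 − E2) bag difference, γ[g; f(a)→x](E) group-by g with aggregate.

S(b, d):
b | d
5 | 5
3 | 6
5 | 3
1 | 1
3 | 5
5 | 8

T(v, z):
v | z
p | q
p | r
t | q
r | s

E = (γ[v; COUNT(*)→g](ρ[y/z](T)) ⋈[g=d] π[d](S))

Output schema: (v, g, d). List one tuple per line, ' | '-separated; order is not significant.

Per-node cardinality:
  T → 4
  ρ[y/z](T) → 4
  γ[v; COUNT(*)→g](ρ[y/z](T)) → 3
  S → 6
  π[d](S) → 6
  (γ[v; COUNT(*)→g](ρ[y/z](T)) ⋈[g=d] π[d](S)) → 2

== RESULT ==
v | g | d
r | 1 | 1
t | 1 | 1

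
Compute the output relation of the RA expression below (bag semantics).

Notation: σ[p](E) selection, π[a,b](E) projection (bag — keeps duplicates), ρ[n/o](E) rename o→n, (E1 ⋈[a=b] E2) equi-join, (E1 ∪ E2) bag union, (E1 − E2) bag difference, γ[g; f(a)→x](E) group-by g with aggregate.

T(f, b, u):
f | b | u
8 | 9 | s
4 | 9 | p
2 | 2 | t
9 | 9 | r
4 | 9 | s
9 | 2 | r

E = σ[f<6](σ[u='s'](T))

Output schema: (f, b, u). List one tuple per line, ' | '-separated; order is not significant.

Row counts bottom-up:
  T → 6
  σ[u='s'](T) → 2
  σ[f<6](σ[u='s'](T)) → 1

== RESULT ==
f | b | u
4 | 9 | s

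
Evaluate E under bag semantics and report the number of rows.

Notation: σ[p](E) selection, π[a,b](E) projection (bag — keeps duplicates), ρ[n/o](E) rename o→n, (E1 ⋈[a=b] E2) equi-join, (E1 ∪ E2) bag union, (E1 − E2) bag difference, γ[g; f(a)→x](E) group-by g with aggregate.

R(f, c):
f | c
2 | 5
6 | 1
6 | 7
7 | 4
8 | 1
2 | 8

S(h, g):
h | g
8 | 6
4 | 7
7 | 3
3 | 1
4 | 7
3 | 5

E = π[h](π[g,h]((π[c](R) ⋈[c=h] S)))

Row counts bottom-up:
  R → 6
  π[c](R) → 6
  S → 6
  (π[c](R) ⋈[c=h] S) → 4
  π[g,h]((π[c](R) ⋈[c=h] S)) → 4
  π[h](π[g,h]((π[c](R) ⋈[c=h] S))) → 4

|E| = 4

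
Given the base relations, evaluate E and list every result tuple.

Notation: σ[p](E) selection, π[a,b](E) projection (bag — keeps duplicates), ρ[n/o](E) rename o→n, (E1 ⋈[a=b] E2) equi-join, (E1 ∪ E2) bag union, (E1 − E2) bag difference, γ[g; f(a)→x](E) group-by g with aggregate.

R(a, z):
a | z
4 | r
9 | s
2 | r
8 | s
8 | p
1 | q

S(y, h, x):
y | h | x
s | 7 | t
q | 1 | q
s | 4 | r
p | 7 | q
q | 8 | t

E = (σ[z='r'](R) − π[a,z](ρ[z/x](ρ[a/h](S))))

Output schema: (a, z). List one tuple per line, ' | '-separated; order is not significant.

Row counts bottom-up:
  R → 6
  σ[z='r'](R) → 2
  S → 5
  ρ[a/h](S) → 5
  ρ[z/x](ρ[a/h](S)) → 5
  π[a,z](ρ[z/x](ρ[a/h](S))) → 5
  (σ[z='r'](R) − π[a,z](ρ[z/x](ρ[a/h](S)))) → 1

== RESULT ==
a | z
2 | r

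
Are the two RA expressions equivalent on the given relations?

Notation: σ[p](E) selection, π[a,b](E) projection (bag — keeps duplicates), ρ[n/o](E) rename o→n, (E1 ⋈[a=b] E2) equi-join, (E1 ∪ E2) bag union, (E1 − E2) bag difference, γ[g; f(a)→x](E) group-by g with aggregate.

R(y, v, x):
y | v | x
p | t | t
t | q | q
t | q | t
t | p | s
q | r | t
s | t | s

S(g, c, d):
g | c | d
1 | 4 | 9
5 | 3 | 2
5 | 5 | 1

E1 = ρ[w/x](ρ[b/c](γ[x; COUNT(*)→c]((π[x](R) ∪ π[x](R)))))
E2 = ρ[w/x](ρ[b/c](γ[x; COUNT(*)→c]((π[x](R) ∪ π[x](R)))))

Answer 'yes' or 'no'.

E1 stepwise |·|:
  R → 6
  π[x](R) → 6
  R → 6
  π[x](R) → 6
  (π[x](R) ∪ π[x](R)) → 12
  γ[x; COUNT(*)→c]((π[x](R) ∪ π[x](R))) → 3
  ρ[b/c](γ[x; COUNT(*)→c]((π[x](R) ∪ π[x](R)))) → 3
  ρ[w/x](ρ[b/c](γ[x; COUNT(*)→c]((π[x](R) ∪ π[x](R))))) → 3
E2 stepwise |·|:
  R → 6
  π[x](R) → 6
  R → 6
  π[x](R) → 6
  (π[x](R) ∪ π[x](R)) → 12
  γ[x; COUNT(*)→c]((π[x](R) ∪ π[x](R))) → 3
  ρ[b/c](γ[x; COUNT(*)→c]((π[x](R) ∪ π[x](R)))) → 3
  ρ[w/x](ρ[b/c](γ[x; COUNT(*)→c]((π[x](R) ∪ π[x](R))))) → 3

E1 and E2 produce the same multiset:
w | b
q | 2
s | 4
t | 6

yes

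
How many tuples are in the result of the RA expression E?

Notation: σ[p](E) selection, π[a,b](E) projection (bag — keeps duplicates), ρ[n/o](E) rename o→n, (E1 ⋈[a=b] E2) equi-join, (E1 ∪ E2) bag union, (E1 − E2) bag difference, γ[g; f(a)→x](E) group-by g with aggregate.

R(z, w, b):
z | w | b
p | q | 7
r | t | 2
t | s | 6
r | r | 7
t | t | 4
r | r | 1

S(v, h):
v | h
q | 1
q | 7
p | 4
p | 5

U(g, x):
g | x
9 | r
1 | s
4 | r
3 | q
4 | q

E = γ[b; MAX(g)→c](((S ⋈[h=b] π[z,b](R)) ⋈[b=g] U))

Per-node cardinality:
  S → 4
  R → 6
  π[z,b](R) → 6
  (S ⋈[h=b] π[z,b](R)) → 4
  U → 5
  ((S ⋈[h=b] π[z,b](R)) ⋈[b=g] U) → 3
  γ[b; MAX(g)→c](((S ⋈[h=b] π[z,b](R)) ⋈[b=g] U)) → 2

|E| = 2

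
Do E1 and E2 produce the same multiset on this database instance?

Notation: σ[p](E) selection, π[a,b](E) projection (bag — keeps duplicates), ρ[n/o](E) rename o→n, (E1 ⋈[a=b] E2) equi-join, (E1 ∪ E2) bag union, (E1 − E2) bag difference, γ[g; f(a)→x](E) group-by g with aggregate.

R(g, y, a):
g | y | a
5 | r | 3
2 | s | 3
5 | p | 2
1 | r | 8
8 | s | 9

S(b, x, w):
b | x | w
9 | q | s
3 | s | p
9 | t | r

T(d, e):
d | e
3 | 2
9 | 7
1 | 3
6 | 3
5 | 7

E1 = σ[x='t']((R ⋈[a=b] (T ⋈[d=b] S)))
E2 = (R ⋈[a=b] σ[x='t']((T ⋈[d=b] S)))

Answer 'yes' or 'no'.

E1 row counts bottom-up:
  R → 5
  T → 5
  S → 3
  (T ⋈[d=b] S) → 3
  (R ⋈[a=b] (T ⋈[d=b] S)) → 4
  σ[x='t']((R ⋈[a=b] (T ⋈[d=b] S))) → 1
E2 row counts bottom-up:
  R → 5
  T → 5
  S → 3
  (T ⋈[d=b] S) → 3
  σ[x='t']((T ⋈[d=b] S)) → 1
  (R ⋈[a=b] σ[x='t']((T ⋈[d=b] S))) → 1

E1 and E2 produce the same multiset:
g | y | a | d | e | b | x | w
8 | s | 9 | 9 | 7 | 9 | t | r

yes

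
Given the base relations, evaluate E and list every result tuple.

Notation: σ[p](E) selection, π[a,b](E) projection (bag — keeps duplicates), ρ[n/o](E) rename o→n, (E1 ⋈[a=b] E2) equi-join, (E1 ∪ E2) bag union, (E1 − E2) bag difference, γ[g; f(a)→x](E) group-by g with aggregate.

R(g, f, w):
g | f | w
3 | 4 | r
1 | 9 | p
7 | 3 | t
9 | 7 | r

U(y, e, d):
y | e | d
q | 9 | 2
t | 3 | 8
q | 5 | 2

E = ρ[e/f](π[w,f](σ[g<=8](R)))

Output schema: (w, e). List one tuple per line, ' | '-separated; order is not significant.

Per-node cardinality:
  R → 4
  σ[g<=8](R) → 3
  π[w,f](σ[g<=8](R)) → 3
  ρ[e/f](π[w,f](σ[g<=8](R))) → 3

== RESULT ==
w | e
p | 9
r | 4
t | 3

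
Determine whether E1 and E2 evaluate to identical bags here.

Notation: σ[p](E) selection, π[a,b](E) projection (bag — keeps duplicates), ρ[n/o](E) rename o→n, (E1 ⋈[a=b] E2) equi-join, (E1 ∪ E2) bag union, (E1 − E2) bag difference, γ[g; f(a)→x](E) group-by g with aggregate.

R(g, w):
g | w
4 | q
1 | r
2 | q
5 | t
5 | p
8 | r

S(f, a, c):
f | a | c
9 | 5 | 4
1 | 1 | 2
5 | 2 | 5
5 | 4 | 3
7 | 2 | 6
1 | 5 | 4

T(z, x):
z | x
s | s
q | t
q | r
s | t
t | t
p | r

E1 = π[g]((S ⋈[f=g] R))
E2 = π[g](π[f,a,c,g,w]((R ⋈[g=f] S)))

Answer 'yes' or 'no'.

E1 per-node cardinality:
  S → 6
  R → 6
  (S ⋈[f=g] R) → 6
  π[g]((S ⋈[f=g] R)) → 6
E2 per-node cardinality:
  R → 6
  S → 6
  (R ⋈[g=f] S) → 6
  π[f,a,c,g,w]((R ⋈[g=f] S)) → 6
  π[g](π[f,a,c,g,w]((R ⋈[g=f] S))) → 6

E1 and E2 produce the same multiset:
g
1
1
5
5
5
5

yes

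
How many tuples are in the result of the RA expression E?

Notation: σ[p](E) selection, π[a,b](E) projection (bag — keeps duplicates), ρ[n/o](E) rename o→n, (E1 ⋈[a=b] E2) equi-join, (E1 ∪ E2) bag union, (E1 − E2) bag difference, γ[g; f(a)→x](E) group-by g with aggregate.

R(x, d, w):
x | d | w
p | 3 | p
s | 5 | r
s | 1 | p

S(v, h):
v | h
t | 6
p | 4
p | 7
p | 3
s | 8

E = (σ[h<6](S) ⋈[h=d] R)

Subexpression sizes:
  S → 5
  σ[h<6](S) → 2
  R → 3
  (σ[h<6](S) ⋈[h=d] R) → 1

|E| = 1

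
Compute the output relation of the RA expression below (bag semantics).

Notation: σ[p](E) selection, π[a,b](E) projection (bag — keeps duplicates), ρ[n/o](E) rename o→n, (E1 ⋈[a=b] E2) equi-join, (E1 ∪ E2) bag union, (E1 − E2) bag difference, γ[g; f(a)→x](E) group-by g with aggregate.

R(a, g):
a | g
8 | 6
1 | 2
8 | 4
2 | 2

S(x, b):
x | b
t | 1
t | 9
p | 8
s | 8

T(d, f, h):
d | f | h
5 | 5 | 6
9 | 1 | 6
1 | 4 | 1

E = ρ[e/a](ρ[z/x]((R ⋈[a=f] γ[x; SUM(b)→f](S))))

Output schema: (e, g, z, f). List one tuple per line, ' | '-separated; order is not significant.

Row counts bottom-up:
  R → 4
  S → 4
  γ[x; SUM(b)→f](S) → 3
  (R ⋈[a=f] γ[x; SUM(b)→f](S)) → 4
  ρ[z/x]((R ⋈[a=f] γ[x; SUM(b)→f](S))) → 4
  ρ[e/a](ρ[z/x]((R ⋈[a=f] γ[x; SUM(b)→f](S)))) → 4

== RESULT ==
e | g | z | f
8 | 4 | p | 8
8 | 4 | s | 8
8 | 6 | p | 8
8 | 6 | s | 8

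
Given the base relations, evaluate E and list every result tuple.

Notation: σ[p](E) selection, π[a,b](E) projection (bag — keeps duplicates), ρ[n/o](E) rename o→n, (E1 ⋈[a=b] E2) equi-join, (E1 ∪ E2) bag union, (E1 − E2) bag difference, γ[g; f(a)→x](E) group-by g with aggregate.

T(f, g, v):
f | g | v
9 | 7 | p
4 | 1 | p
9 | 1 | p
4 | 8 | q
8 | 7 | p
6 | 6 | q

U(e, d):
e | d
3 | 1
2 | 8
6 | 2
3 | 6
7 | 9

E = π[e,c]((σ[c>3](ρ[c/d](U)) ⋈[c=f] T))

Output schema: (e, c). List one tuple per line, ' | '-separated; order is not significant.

Per-node cardinality:
  U → 5
  ρ[c/d](U) → 5
  σ[c>3](ρ[c/d](U)) → 3
  T → 6
  (σ[c>3](ρ[c/d](U)) ⋈[c=f] T) → 4
  π[e,c]((σ[c>3](ρ[c/d](U)) ⋈[c=f] T)) → 4

== RESULT ==
e | c
2 | 8
3 | 6
7 | 9
7 | 9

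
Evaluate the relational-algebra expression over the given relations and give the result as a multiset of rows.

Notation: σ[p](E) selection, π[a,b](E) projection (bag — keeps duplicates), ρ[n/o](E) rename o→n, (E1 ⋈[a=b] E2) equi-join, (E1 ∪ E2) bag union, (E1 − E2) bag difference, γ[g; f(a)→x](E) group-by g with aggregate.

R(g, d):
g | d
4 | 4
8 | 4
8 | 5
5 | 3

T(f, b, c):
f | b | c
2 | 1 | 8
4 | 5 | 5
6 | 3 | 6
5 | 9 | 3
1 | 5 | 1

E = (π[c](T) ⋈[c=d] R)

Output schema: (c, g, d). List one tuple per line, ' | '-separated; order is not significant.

Row counts bottom-up:
  T → 5
  π[c](T) → 5
  R → 4
  (π[c](T) ⋈[c=d] R) → 2

== RESULT ==
c | g | d
3 | 5 | 3
5 | 8 | 5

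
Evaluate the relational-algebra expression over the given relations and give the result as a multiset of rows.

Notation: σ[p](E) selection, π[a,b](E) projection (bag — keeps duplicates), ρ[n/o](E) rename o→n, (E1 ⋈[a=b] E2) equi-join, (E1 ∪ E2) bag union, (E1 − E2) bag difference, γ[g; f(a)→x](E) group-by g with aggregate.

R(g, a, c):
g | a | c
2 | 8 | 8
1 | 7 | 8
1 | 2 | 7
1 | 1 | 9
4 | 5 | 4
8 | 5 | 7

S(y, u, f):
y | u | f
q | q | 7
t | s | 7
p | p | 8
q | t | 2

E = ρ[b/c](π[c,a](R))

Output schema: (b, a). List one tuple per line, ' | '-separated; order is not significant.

Per-node cardinality:
  R → 6
  π[c,a](R) → 6
  ρ[b/c](π[c,a](R)) → 6

== RESULT ==
b | a
4 | 5
7 | 2
7 | 5
8 | 7
8 | 8
9 | 1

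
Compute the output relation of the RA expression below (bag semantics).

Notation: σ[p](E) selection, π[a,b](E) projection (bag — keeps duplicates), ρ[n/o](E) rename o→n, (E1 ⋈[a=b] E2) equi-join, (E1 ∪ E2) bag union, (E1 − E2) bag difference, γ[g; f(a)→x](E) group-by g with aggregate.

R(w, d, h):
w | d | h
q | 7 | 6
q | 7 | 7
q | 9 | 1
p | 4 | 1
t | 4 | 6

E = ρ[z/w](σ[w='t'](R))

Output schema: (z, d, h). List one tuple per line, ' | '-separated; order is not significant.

Subexpression sizes:
  R → 5
  σ[w='t'](R) → 1
  ρ[z/w](σ[w='t'](R)) → 1

== RESULT ==
z | d | h
t | 4 | 6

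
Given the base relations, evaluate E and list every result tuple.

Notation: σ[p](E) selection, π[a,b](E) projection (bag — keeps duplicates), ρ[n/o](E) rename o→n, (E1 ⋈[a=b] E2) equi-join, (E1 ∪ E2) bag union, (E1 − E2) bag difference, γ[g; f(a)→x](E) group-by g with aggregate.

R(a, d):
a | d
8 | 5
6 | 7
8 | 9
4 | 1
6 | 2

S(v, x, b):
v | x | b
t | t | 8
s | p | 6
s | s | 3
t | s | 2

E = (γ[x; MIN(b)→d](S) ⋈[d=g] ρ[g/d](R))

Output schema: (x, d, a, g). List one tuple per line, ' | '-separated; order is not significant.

Row counts bottom-up:
  S → 4
  γ[x; MIN(b)→d](S) → 3
  R → 5
  ρ[g/d](R) → 5
  (γ[x; MIN(b)→d](S) ⋈[d=g] ρ[g/d](R)) → 1

== RESULT ==
x | d | a | g
s | 2 | 6 | 2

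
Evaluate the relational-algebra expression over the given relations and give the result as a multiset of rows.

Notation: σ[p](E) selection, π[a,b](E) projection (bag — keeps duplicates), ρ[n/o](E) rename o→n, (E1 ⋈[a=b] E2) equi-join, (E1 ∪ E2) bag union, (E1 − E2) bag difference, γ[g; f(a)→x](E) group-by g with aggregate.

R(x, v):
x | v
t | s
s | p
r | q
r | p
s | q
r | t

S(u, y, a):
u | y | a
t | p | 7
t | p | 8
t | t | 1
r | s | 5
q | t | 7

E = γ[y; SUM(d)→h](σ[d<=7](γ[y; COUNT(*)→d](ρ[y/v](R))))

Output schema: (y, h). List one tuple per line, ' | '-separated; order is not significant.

Stepwise |·|:
  R → 6
  ρ[y/v](R) → 6
  γ[y; COUNT(*)→d](ρ[y/v](R)) → 4
  σ[d<=7](γ[y; COUNT(*)→d](ρ[y/v](R))) → 4
  γ[y; SUM(d)→h](σ[d<=7](γ[y; COUNT(*)→d](ρ[y/v](R)))) → 4

== RESULT ==
y | h
p | 2
q | 2
s | 1
t | 1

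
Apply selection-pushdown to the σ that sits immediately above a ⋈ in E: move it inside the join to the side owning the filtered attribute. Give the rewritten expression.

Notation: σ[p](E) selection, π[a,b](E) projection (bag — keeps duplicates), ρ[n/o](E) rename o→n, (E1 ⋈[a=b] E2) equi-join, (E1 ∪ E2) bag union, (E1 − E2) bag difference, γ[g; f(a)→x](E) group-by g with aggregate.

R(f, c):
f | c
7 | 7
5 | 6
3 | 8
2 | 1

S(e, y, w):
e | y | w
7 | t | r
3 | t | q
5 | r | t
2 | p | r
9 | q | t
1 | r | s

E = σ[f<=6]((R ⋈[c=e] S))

σ filters on f, owned by the left side.
E' = (σ[f<=6](R) ⋈[c=e] S)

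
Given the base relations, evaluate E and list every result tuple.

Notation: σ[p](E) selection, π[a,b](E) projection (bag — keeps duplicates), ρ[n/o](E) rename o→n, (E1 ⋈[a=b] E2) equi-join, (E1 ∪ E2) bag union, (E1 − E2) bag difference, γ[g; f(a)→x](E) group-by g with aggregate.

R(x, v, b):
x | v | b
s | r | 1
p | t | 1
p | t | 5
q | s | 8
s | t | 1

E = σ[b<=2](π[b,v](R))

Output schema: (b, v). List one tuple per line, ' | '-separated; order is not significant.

Subexpression sizes:
  R → 5
  π[b,v](R) → 5
  σ[b<=2](π[b,v](R)) → 3

== RESULT ==
b | v
1 | r
1 | t
1 | t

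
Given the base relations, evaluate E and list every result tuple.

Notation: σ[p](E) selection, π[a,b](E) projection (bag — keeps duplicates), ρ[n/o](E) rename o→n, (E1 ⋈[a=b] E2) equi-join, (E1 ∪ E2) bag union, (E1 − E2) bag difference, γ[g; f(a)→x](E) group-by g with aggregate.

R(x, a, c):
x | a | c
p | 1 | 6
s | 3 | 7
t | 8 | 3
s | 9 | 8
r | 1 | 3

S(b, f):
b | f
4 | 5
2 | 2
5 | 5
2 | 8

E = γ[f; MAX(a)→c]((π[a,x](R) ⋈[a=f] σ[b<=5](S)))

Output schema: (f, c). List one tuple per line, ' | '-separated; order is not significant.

Per-node cardinality:
  R → 5
  π[a,x](R) → 5
  S → 4
  σ[b<=5](S) → 4
  (π[a,x](R) ⋈[a=f] σ[b<=5](S)) → 1
  γ[f; MAX(a)→c]((π[a,x](R) ⋈[a=f] σ[b<=5](S))) → 1

== RESULT ==
f | c
8 | 8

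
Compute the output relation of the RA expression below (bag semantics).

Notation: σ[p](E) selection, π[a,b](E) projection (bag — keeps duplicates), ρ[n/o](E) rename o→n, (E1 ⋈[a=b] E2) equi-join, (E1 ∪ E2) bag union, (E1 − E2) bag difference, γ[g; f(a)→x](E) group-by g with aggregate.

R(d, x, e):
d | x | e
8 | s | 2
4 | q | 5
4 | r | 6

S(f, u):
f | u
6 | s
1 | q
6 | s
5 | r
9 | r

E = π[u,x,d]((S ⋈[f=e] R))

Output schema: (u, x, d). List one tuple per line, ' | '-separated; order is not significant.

Per-node cardinality:
  S → 5
  R → 3
  (S ⋈[f=e] R) → 3
  π[u,x,d]((S ⋈[f=e] R)) → 3

== RESULT ==
u | x | d
r | q | 4
s | r | 4
s | r | 4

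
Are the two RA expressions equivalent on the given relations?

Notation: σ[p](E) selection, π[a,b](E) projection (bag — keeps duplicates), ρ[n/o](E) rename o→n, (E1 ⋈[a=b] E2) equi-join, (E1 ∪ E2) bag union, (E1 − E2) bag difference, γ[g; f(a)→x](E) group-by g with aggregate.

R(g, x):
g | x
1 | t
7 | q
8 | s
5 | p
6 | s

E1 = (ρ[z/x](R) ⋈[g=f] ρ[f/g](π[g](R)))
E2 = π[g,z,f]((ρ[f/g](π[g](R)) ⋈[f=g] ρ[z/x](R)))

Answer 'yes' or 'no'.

E1 subexpression sizes:
  R → 5
  ρ[z/x](R) → 5
  R → 5
  π[g](R) → 5
  ρ[f/g](π[g](R)) → 5
  (ρ[z/x](R) ⋈[g=f] ρ[f/g](π[g](R))) → 5
E2 subexpression sizes:
  R → 5
  π[g](R) → 5
  ρ[f/g](π[g](R)) → 5
  R → 5
  ρ[z/x](R) → 5
  (ρ[f/g](π[g](R)) ⋈[f=g] ρ[z/x](R)) → 5
  π[g,z,f]((ρ[f/g](π[g](R)) ⋈[f=g] ρ[z/x](R))) → 5

E1 and E2 produce the same multiset:
g | z | f
1 | t | 1
5 | p | 5
6 | s | 6
7 | q | 7
8 | s | 8

yes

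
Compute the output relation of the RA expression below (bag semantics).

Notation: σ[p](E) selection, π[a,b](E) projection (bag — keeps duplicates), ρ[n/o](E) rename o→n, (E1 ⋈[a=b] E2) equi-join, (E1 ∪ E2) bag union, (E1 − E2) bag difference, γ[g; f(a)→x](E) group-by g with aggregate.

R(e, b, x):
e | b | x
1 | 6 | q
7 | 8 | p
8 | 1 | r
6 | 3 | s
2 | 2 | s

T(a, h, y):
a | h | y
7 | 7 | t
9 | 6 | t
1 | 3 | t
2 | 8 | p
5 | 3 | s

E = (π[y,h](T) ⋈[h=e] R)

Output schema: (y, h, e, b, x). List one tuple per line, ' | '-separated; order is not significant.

Row counts bottom-up:
  T → 5
  π[y,h](T) → 5
  R → 5
  (π[y,h](T) ⋈[h=e] R) → 3

== RESULT ==
y | h | e | b | x
p | 8 | 8 | 1 | r
t | 6 | 6 | 3 | s
t | 7 | 7 | 8 | p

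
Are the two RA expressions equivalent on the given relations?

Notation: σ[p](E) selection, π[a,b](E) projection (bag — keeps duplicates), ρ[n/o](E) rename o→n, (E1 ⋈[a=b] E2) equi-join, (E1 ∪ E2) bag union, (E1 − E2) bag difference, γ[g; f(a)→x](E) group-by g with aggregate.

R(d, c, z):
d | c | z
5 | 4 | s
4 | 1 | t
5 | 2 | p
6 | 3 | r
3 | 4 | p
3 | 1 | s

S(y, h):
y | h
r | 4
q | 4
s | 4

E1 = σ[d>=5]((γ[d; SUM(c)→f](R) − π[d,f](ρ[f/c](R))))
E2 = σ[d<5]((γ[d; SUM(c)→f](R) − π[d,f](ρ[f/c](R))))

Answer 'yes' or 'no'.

E1 subexpression sizes:
  R → 6
  γ[d; SUM(c)→f](R) → 4
  R → 6
  ρ[f/c](R) → 6
  π[d,f](ρ[f/c](R)) → 6
  (γ[d; SUM(c)→f](R) − π[d,f](ρ[f/c](R))) → 2
  σ[d>=5]((γ[d; SUM(c)→f](R) − π[d,f](ρ[f/c](R)))) → 1
E2 subexpression sizes:
  R → 6
  γ[d; SUM(c)→f](R) → 4
  R → 6
  ρ[f/c](R) → 6
  π[d,f](ρ[f/c](R)) → 6
  (γ[d; SUM(c)→f](R) − π[d,f](ρ[f/c](R))) → 2
  σ[d<5]((γ[d; SUM(c)→f](R) − π[d,f](ρ[f/c](R)))) → 1

E1 result:
d | f
5 | 6
E2 result:
d | f
3 | 5
Witness: (5, 6) appears 1× in E1 but 0× in E2.

no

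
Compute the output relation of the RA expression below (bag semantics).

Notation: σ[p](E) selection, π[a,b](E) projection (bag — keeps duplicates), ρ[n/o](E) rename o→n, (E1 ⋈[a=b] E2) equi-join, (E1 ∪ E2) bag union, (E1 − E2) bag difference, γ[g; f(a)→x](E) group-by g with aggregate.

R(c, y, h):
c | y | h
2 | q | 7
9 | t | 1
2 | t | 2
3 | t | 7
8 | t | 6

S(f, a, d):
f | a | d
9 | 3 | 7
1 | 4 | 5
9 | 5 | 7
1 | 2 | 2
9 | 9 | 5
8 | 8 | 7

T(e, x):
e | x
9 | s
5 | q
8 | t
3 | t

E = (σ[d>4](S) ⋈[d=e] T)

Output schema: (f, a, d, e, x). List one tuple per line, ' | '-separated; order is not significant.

Subexpression sizes:
  S → 6
  σ[d>4](S) → 5
  T → 4
  (σ[d>4](S) ⋈[d=e] T) → 2

== RESULT ==
f | a | d | e | x
1 | 4 | 5 | 5 | q
9 | 9 | 5 | 5 | q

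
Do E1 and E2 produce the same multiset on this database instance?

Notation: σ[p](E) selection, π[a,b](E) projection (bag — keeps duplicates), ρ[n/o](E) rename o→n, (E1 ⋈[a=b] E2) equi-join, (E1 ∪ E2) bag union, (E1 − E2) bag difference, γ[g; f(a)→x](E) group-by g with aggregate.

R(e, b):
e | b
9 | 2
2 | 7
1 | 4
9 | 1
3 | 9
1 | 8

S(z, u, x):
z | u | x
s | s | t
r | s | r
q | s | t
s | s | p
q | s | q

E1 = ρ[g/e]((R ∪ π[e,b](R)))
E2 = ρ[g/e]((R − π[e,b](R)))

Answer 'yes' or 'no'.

E1 per-node cardinality:
  R → 6
  R → 6
  π[e,b](R) → 6
  (R ∪ π[e,b](R)) → 12
  ρ[g/e]((R ∪ π[e,b](R))) → 12
E2 per-node cardinality:
  R → 6
  R → 6
  π[e,b](R) → 6
  (R − π[e,b](R)) → 0
  ρ[g/e]((R − π[e,b](R))) → 0

E1 result:
g | b
1 | 4
1 | 4
1 | 8
1 | 8
2 | 7
2 | 7
3 | 9
3 | 9
9 | 1
9 | 1
9 | 2
9 | 2
E2 result:
g | b
(0 rows)
Witness: (3, 9) appears 2× in E1 but 0× in E2.

no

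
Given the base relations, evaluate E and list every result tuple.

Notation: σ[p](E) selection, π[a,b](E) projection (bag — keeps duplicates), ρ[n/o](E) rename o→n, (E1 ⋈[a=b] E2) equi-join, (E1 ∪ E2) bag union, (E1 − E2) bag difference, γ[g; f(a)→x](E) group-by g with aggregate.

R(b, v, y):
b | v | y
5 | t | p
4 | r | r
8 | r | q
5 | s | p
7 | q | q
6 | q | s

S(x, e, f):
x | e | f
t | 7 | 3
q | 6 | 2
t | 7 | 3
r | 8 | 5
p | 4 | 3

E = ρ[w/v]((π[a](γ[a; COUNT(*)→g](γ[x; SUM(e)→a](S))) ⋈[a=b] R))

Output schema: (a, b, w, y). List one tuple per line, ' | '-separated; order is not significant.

Subexpression sizes:
  S → 5
  γ[x; SUM(e)→a](S) → 4
  γ[a; COUNT(*)→g](γ[x; SUM(e)→a](S)) → 4
  π[a](γ[a; COUNT(*)→g](γ[x; SUM(e)→a](S))) → 4
  R → 6
  (π[a](γ[a; COUNT(*)→g](γ[x; SUM(e)→a](S))) ⋈[a=b] R) → 3
  ρ[w/v]((π[a](γ[a; COUNT(*)→g](γ[x; SUM(e)→a](S))) ⋈[a=b] R)) → 3

== RESULT ==
a | b | w | y
4 | 4 | r | r
6 | 6 | q | s
8 | 8 | r | q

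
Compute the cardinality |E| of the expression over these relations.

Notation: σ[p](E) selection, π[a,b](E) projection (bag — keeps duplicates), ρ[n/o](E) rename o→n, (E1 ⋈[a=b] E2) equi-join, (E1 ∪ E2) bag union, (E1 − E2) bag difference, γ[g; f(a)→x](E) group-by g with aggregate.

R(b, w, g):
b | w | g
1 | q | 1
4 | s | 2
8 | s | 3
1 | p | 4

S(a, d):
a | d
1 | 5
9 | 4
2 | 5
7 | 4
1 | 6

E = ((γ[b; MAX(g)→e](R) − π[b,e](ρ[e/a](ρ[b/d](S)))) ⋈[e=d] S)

Row counts bottom-up:
  R → 4
  γ[b; MAX(g)→e](R) → 3
  S → 5
  ρ[b/d](S) → 5
  ρ[e/a](ρ[b/d](S)) → 5
  π[b,e](ρ[e/a](ρ[b/d](S))) → 5
  (γ[b; MAX(g)→e](R) − π[b,e](ρ[e/a](ρ[b/d](S)))) → 3
  S → 5
  ((γ[b; MAX(g)→e](R) − π[b,e](ρ[e/a](ρ[b/d](S)))) ⋈[e=d] S) → 2

|E| = 2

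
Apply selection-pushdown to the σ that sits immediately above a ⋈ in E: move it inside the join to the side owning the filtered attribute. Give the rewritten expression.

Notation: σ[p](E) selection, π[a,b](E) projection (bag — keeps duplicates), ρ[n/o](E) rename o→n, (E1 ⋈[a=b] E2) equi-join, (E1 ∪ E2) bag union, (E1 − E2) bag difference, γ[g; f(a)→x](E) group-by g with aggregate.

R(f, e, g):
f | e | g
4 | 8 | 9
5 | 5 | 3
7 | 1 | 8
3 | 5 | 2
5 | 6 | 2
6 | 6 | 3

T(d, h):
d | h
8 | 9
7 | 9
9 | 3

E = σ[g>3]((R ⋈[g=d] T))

σ filters on g, owned by the left side.
E' = (σ[g>3](R) ⋈[g=d] T)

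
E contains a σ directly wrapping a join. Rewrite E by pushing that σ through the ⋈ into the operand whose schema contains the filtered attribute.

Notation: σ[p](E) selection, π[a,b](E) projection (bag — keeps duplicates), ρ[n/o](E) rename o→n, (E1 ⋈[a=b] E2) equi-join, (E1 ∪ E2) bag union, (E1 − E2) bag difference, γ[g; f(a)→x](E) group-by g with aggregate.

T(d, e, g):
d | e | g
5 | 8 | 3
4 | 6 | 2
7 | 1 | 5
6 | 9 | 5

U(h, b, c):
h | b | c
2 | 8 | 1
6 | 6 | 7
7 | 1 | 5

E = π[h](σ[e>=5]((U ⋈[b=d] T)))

σ filters on e, owned by the right side.
E' = π[h]((U ⋈[b=d] σ[e>=5](T)))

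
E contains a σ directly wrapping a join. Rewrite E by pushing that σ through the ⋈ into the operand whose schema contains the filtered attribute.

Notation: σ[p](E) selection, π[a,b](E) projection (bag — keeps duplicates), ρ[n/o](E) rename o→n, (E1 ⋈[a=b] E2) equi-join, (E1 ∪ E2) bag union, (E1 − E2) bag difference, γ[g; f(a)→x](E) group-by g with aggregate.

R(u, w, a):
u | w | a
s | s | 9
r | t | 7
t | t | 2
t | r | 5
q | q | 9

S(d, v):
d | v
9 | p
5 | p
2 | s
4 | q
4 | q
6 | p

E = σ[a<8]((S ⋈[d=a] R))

σ filters on a, owned by the right side.
E' = (S ⋈[d=a] σ[a<8](R))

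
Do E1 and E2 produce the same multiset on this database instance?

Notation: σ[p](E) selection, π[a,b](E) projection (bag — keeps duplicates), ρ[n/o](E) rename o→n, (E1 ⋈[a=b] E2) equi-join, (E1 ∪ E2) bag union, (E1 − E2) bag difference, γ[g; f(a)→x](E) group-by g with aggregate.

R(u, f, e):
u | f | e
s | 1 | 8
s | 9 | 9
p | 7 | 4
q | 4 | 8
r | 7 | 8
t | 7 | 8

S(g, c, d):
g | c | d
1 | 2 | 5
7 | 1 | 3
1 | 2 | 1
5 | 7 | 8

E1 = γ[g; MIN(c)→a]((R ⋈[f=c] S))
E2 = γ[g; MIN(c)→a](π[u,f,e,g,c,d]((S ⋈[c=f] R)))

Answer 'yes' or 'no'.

E1 per-node cardinality:
  R → 6
  S → 4
  (R ⋈[f=c] S) → 4
  γ[g; MIN(c)→a]((R ⋈[f=c] S)) → 2
E2 per-node cardinality:
  S → 4
  R → 6
  (S ⋈[c=f] R) → 4
  π[u,f,e,g,c,d]((S ⋈[c=f] R)) → 4
  γ[g; MIN(c)→a](π[u,f,e,g,c,d]((S ⋈[c=f] R))) → 2

E1 and E2 produce the same multiset:
g | a
5 | 7
7 | 1

yes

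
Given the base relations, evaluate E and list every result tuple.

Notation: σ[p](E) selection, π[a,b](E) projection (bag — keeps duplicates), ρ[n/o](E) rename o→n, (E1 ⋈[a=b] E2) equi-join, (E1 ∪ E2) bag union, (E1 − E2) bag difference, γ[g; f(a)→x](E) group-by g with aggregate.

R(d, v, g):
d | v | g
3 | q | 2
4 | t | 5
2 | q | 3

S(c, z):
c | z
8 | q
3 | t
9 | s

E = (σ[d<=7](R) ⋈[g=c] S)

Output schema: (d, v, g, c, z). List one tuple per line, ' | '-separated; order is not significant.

Stepwise |·|:
  R → 3
  σ[d<=7](R) → 3
  S → 3
  (σ[d<=7](R) ⋈[g=c] S) → 1

== RESULT ==
d | v | g | c | z
2 | q | 3 | 3 | t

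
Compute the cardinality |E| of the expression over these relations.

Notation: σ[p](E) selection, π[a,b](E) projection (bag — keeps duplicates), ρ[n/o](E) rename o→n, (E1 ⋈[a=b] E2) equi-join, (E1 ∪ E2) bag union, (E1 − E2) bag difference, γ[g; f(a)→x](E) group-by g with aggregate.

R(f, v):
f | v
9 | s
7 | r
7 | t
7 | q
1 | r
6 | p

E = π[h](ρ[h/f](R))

Per-node cardinality:
  R → 6
  ρ[h/f](R) → 6
  π[h](ρ[h/f](R)) → 6

|E| = 6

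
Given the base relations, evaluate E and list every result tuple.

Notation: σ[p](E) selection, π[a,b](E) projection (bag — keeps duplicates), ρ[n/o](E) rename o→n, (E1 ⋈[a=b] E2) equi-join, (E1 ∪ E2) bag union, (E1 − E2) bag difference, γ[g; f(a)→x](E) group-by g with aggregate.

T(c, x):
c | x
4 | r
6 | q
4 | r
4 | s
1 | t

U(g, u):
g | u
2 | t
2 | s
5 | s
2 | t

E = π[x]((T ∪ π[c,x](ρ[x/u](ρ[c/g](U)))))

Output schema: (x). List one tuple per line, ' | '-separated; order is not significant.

Stepwise |·|:
  T → 5
  U → 4
  ρ[c/g](U) → 4
  ρ[x/u](ρ[c/g](U)) → 4
  π[c,x](ρ[x/u](ρ[c/g](U))) → 4
  (T ∪ π[c,x](ρ[x/u](ρ[c/g](U)))) → 9
  π[x]((T ∪ π[c,x](ρ[x/u](ρ[c/g](U))))) → 9

== RESULT ==
x
q
r
r
s
s
s
t
t
t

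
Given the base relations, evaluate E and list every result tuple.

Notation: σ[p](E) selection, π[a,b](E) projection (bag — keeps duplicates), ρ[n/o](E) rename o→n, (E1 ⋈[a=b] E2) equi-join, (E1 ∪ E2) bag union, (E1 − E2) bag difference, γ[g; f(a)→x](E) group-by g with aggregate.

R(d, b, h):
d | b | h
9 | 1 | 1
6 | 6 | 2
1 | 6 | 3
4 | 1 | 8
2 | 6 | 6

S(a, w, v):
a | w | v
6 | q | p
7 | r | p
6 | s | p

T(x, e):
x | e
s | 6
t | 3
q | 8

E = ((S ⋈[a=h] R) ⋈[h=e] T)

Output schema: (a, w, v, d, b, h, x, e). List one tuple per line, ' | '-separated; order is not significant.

Per-node cardinality:
  S → 3
  R → 5
  (S ⋈[a=h] R) → 2
  T → 3
  ((S ⋈[a=h] R) ⋈[h=e] T) → 2

== RESULT ==
a | w | v | d | b | h | x | e
6 | q | p | 2 | 6 | 6 | s | 6
6 | s | p | 2 | 6 | 6 | s | 6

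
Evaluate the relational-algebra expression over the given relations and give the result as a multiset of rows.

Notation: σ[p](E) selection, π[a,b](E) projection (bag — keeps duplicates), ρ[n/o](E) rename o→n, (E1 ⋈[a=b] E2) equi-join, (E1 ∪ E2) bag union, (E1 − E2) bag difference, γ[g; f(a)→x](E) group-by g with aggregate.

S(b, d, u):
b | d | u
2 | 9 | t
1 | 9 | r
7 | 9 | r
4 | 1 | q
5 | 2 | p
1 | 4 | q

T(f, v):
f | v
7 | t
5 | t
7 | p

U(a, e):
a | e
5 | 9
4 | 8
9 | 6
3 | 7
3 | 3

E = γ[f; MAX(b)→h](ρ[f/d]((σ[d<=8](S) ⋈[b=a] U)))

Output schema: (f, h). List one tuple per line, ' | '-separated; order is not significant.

Stepwise |·|:
  S → 6
  σ[d<=8](S) → 3
  U → 5
  (σ[d<=8](S) ⋈[b=a] U) → 2
  ρ[f/d]((σ[d<=8](S) ⋈[b=a] U)) → 2
  γ[f; MAX(b)→h](ρ[f/d]((σ[d<=8](S) ⋈[b=a] U))) → 2

== RESULT ==
f | h
1 | 4
2 | 5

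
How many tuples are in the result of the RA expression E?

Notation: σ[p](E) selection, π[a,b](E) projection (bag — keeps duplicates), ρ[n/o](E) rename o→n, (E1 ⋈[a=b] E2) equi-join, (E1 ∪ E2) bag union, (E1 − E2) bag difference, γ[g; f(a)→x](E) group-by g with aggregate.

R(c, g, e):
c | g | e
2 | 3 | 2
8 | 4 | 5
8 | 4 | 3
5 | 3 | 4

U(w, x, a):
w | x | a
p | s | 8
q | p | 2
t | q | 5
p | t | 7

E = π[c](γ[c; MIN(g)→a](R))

Stepwise |·|:
  R → 4
  γ[c; MIN(g)→a](R) → 3
  π[c](γ[c; MIN(g)→a](R)) → 3

|E| = 3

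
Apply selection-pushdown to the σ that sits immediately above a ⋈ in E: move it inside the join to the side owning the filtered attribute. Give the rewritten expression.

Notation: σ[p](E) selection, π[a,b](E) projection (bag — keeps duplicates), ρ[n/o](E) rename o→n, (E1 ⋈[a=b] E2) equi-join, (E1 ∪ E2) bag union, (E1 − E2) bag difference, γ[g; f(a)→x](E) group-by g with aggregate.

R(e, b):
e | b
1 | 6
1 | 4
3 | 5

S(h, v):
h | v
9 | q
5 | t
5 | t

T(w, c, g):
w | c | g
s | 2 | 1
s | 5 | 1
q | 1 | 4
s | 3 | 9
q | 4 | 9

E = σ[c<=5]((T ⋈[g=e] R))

σ filters on c, owned by the left side.
E' = (σ[c<=5](T) ⋈[g=e] R)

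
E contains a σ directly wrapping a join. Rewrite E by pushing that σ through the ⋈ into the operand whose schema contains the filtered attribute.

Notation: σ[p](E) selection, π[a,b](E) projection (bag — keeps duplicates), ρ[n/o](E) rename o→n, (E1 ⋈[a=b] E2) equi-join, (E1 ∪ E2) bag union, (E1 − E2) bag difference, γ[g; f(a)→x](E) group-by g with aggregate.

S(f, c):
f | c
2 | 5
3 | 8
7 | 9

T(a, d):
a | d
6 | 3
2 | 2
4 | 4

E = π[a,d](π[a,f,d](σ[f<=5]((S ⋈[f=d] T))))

σ filters on f, owned by the left side.
E' = π[a,d](π[a,f,d]((σ[f<=5](S) ⋈[f=d] T)))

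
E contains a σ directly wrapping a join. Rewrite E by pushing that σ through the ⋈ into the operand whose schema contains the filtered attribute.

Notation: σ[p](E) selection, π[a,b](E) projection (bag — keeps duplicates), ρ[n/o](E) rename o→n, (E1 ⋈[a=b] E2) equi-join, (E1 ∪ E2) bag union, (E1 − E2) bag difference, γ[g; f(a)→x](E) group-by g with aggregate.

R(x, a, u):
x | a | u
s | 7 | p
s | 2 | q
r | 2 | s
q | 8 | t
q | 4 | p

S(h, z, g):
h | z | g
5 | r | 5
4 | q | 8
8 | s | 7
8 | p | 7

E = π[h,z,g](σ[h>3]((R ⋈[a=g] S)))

σ filters on h, owned by the right side.
E' = π[h,z,g]((R ⋈[a=g] σ[h>3](S)))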